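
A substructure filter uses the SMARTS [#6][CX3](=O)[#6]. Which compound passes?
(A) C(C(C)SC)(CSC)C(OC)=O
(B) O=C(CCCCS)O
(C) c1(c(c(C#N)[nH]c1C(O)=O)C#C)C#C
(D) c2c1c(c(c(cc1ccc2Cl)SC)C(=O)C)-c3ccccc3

D

[#6][CX3](=O)[#6] describes a carbonyl carbon (no H) flanked by two carbons (a ketone).
(A) has a methyl-ester group (-C(=O)OCH3) but one neighbour of the carbonyl carbon is O, not C.
(B) has a carboxylic acid group (-C(=O)OH) but one neighbour of the carbonyl carbon is O, not C.
(C) has a carboxylic acid group (-C(=O)OH) but one neighbour of the carbonyl carbon is O, not C.
(D) contains an acetyl/ketone group (-C(=O)CH3), which satisfies every atom and bond constraint.
So the answer is (D).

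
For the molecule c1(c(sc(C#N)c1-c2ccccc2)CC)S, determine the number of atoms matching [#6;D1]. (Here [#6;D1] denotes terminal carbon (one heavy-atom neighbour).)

Check the 16 heavy atoms by environment: 1× s (aromatic, D2) → no; 5× c (aromatic, D3) → no; 2× C (D2) → no; 1× C (D1) → match; 1× N (D1) → no; 5× c (aromatic, D2) → no; 1× S (D1) → no.
That gives 1 matching atom.

1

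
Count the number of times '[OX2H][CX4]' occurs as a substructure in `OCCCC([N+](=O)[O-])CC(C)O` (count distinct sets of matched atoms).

[OX2H][CX4] is the SMARTS for an aliphatic alcohol: a hydroxyl oxygen bound to an sp3 (X4) carbon.
The molecule carries 2 separate instances of a hydroxyl group (-OH) meeting every constraint; each maps to a distinct set of atoms, giving 2 matches.

2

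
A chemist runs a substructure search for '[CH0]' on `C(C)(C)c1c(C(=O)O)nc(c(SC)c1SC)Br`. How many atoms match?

1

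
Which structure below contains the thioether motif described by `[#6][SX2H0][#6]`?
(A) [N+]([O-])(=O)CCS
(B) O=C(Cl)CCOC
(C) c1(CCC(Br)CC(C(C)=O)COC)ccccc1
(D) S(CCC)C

D

[#6][SX2H0][#6] describes an aliphatic sulfur bridging two carbons with no H on the sulfur (a thioether).
(A) has a thiol (-SH) but the sulfur has H1, not H0 bridging two carbons.
(B) has a methoxy ether (-OCH3) but the bridging atom is O, not S.
(C) has a methoxy ether (-OCH3) but the bridging atom is O, not S.
(D) contains a methylthio ether (-SCH3), which satisfies every atom and bond constraint.
So the answer is (D).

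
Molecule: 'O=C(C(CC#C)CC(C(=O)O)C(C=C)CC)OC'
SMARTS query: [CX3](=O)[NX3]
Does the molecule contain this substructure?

No

The pattern [CX3](=O)[NX3] describes a carbonyl carbon bonded to a trivalent nitrogen — an amide.
The closest candidate here is a methyl-ester group (-C(=O)OCH3), but the carbonyl is bonded to O, not to an NX3 nitrogen. No other fragment satisfies the full query, so there is no match.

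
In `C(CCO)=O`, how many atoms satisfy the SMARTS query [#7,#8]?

2

The query [#7,#8] means: nitrogen or oxygen (comma = OR).
Check the 5 heavy atoms by environment: 3× C → no; 2× O → match.
That gives 2 matching atoms.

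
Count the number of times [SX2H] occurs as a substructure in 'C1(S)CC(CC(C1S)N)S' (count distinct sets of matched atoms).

[SX2H] is the SMARTS for a thiol: an aliphatic sulfur with two connections, one being H.
The molecule carries 3 separate instances of a thiol (-SH) meeting every constraint; each maps to a distinct set of atoms, giving 3 matches.

3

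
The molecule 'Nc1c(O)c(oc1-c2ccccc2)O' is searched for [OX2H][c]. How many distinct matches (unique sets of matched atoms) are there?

[OX2H][c] is the SMARTS for a phenol: a hydroxyl oxygen attached to an aromatic carbon.
The molecule carries 2 separate instances of a hydroxyl group (-OH) meeting every constraint; each maps to a distinct set of atoms, giving 2 matches.

2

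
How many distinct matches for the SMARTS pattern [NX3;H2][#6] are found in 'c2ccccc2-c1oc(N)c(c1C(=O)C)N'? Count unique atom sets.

2

[NX3;H2][#6] is the SMARTS for a primary amine: a trivalent nitrogen with two H attached to carbon.
The molecule carries 2 separate instances of a primary amino group (-NH2) meeting every constraint; each maps to a distinct set of atoms, giving 2 matches.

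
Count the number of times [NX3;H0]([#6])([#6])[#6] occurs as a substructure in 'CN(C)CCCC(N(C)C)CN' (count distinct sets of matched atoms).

2

[NX3;H0]([#6])([#6])[#6] is the SMARTS for a tertiary amine: a trivalent nitrogen with no H, bonded to three carbons.
The molecule carries 2 separate instances of a dimethylamino group (-N(CH3)2) meeting every constraint; each maps to a distinct set of atoms, giving 2 matches.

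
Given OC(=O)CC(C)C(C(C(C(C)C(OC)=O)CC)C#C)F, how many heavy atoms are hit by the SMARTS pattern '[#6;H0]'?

The query [#6;H0] means: any carbon with no attached hydrogen.
Check the 20 heavy atoms by environment: 4× C (H3) → no; 6× C (H1) → no; 2× C (H2) → no; 3× C (H0) → match; 3× O (H0) → no; 1× O (H1) → no; 1× F (H0) → no.
That gives 3 matching atoms.

3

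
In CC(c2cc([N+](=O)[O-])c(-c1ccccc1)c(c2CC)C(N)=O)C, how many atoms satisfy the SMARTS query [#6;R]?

12

The query [#6;R] means: carbon that is part of a ring.
Check the 23 heavy atoms by environment: 12× c (aromatic, in 6-ring) → match; 6× C (acyclic) → no; 2× O (acyclic) → no; 1× N (acyclic) → no; 1× N (charge +1, acyclic) → no; 1× O (charge -1, acyclic) → no.
That gives 12 matching atoms.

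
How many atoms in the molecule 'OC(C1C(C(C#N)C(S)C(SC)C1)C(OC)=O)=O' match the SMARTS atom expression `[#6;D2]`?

2

The query [#6;D2] means: any carbon bonded to exactly two heavy atoms.
Check the 18 heavy atoms by environment: 2× C (D2) → match; 7× C (D3) → no; 1× S (D2) → no; 2× C (D1) → no; 1× S (D1) → no; 3× O (D1) → no; 1× O (D2) → no; 1× N (D1) → no.
That gives 2 matching atoms.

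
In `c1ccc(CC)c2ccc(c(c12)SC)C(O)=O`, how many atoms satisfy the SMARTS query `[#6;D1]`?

2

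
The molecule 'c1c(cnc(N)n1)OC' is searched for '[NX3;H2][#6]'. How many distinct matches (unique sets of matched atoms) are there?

1

[NX3;H2][#6] is the SMARTS for a primary amine: a trivalent nitrogen with two H attached to carbon.
Exactly one fragment in the molecule meets all constraints, giving 1 match.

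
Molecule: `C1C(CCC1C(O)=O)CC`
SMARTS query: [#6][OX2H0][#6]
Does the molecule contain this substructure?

The pattern [#6][OX2H0][#6] describes an aliphatic oxygen bridging two carbons with no H on the oxygen — an ether.
The closest candidate here is a carboxylic acid group (-C(=O)OH), but the -OH oxygen has H1; the =O is OX1, not OX2. No other fragment satisfies the full query, so there is no match.

No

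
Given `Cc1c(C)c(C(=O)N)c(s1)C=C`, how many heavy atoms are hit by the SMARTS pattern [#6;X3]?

7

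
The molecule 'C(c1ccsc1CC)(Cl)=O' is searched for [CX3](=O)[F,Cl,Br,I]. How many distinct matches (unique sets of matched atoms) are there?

1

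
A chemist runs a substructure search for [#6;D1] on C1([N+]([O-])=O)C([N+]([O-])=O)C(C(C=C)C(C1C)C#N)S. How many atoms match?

The query [#6;D1] means: carbon bonded to exactly one heavy atom.
Check the 18 heavy atoms by environment: 6× C (D3) → no; 2× N (charge +1, D3) → no; 2× O (charge -1, D1) → no; 2× O (D1) → no; 1× S (D1) → no; 2× C (D2) → no; 1× N (D1) → no; 2× C (D1) → match.
That gives 2 matching atoms.

2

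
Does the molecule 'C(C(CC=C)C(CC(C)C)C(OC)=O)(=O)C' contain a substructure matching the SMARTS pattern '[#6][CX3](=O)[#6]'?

The pattern [#6][CX3](=O)[#6] describes a carbonyl carbon (no H) flanked by two carbons — a ketone.
The molecule carries an acetyl/ketone group (-C(=O)CH3), whose atoms satisfy every constraint of the query, so the pattern matches.

Yes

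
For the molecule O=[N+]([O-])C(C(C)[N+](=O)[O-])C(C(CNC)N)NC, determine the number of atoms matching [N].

5

The query [N] means: uppercase N matches aliphatic (non-aromatic) nitrogen only.
Check the 17 heavy atoms by environment: 8× C → no; 3× N → match; 2× N (charge +1) → match; 2× O (charge -1) → no; 2× O → no.
Summing the matching environments: 3 + 2 = 5 matching atoms.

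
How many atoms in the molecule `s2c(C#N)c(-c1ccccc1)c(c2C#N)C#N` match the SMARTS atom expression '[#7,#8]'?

3

Check the 17 heavy atoms by environment: 1× s (aromatic) → no; 10× c (aromatic) → no; 3× C → no; 3× N → match.
That gives 3 matching atoms.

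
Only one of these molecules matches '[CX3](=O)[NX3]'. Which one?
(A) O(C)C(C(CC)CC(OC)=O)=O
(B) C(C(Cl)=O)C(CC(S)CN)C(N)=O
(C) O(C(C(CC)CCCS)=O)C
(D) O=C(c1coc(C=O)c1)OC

[CX3](=O)[NX3] describes a carbonyl carbon bonded to a trivalent nitrogen (an amide).
(A) has a methyl-ester group (-C(=O)OCH3) but the carbonyl is bonded to O, not to an NX3 nitrogen.
(B) contains a primary amide (-C(=O)NH2), which satisfies every atom and bond constraint.
(C) has a methyl-ester group (-C(=O)OCH3) but the carbonyl is bonded to O, not to an NX3 nitrogen.
(D) has a methyl-ester group (-C(=O)OCH3) but the carbonyl is bonded to O, not to an NX3 nitrogen.
So the answer is (B).

B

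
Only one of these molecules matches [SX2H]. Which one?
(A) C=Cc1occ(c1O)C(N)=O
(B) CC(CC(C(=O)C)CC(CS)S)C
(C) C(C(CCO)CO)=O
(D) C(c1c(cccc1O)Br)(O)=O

[SX2H] describes an aliphatic sulfur with two connections, one being H (a thiol).
(A) has a hydroxyl group (-OH) but it is an -OH, not an -SH.
(B) contains a thiol (-SH), which satisfies every atom and bond constraint.
(C) has a hydroxyl group (-OH) but it is an -OH, not an -SH.
(D) has a hydroxyl group (-OH) but it is an -OH, not an -SH.
So the answer is (B).

B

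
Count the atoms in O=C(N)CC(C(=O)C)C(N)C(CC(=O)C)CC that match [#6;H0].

3

The query [#6;H0] means: any carbon with no attached hydrogen.
Check the 17 heavy atoms by environment: 3× C (H2) → no; 3× C (H1) → no; 3× C (H3) → no; 3× C (H0) → match; 3× O (H0) → no; 2× N (H2) → no.
That gives 3 matching atoms.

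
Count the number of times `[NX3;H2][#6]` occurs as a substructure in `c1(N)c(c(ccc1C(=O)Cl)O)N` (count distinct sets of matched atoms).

2

[NX3;H2][#6] is the SMARTS for a primary amine: a trivalent nitrogen with two H attached to carbon.
The molecule carries 2 separate instances of a primary amino group (-NH2) meeting every constraint; each maps to a distinct set of atoms, giving 2 matches.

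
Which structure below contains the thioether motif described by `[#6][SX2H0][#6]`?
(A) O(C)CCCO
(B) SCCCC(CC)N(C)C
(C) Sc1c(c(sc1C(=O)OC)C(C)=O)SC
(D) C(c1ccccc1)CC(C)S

C

[#6][SX2H0][#6] describes an aliphatic sulfur bridging two carbons with no H on the sulfur (a thioether).
(A) has a methoxy ether (-OCH3) but the bridging atom is O, not S.
(B) has a thiol (-SH) but the sulfur has H1, not H0 bridging two carbons.
(C) contains a methylthio ether (-SCH3), which satisfies every atom and bond constraint.
(D) has a thiol (-SH) but the sulfur has H1, not H0 bridging two carbons.
So the answer is (C).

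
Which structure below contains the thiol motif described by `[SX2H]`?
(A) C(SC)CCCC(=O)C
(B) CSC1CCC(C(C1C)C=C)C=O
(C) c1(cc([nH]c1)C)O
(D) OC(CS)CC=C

D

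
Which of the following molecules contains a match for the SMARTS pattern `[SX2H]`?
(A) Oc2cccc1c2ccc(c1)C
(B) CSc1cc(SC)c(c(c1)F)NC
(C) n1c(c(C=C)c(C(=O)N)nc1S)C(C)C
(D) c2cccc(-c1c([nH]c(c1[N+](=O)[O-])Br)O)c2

[SX2H] describes an aliphatic sulfur with two connections, one being H (a thiol).
(A) has a hydroxyl group (-OH) but it is an -OH, not an -SH.
(B) has a methylthio ether (-SCH3) but the sulfur has H0 (bonded to two carbons), not H1.
(C) contains a thiol (-SH), which satisfies every atom and bond constraint.
(D) has a hydroxyl group (-OH) but it is an -OH, not an -SH.
So the answer is (C).

C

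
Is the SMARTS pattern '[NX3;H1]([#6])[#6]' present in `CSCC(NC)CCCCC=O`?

Yes

The pattern [NX3;H1]([#6])[#6] describes a trivalent nitrogen with one H, bonded to two carbons — a secondary amine.
The molecule carries an N-methylamino group (-NHCH3), whose atoms satisfy every constraint of the query, so the pattern matches.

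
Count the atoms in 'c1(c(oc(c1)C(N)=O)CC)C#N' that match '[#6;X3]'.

5

Check the 12 heavy atoms by environment: 1× o (aromatic, X2) → no; 4× c (aromatic, X3) → match; 1× C (X2) → no; 1× N (X1) → no; 2× C (X4) → no; 1× C (X3) → match; 1× O (X1) → no; 1× N (X3) → no.
Summing the matching environments: 4 + 1 = 5 matching atoms.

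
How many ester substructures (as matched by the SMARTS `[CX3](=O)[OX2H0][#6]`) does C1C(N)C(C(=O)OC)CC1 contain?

1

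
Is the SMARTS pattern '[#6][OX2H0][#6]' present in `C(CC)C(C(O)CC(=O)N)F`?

The pattern [#6][OX2H0][#6] describes an aliphatic oxygen bridging two carbons with no H on the oxygen — an ether.
The closest candidate here is a hydroxyl group (-OH), but the oxygen has H1, not H0 bridging two carbons. No other fragment satisfies the full query, so there is no match.

No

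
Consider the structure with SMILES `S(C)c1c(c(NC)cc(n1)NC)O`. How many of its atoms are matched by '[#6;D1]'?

The query [#6;D1] means: carbon bonded to exactly one heavy atom.
Check the 13 heavy atoms by environment: 1× n (aromatic, D2) → no; 4× c (aromatic, D3) → no; 1× c (aromatic, D2) → no; 1× O (D1) → no; 2× N (D2) → no; 3× C (D1) → match; 1× S (D2) → no.
That gives 3 matching atoms.

3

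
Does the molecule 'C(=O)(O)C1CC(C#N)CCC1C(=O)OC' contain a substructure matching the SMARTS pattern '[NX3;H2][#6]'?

No

The pattern [NX3;H2][#6] describes a trivalent nitrogen with two H attached to carbon — a primary amine.
The closest candidate here is a nitrile (-C#N), but the nitrogen is NX1 (triple-bonded), not NX3 with two H. No other fragment satisfies the full query, so there is no match.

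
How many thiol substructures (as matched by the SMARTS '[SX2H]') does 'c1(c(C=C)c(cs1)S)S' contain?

2

[SX2H] is the SMARTS for a thiol: an aliphatic sulfur with two connections, one being H.
The molecule carries 2 separate instances of a thiol (-SH) meeting every constraint; each maps to a distinct set of atoms, giving 2 matches.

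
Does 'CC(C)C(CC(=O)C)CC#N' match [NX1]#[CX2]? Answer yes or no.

The pattern [NX1]#[CX2] describes a nitrogen triple-bonded to a two-connected carbon — a nitrile.
The molecule carries a nitrile (-C#N), whose atoms satisfy every constraint of the query, so the pattern matches.

Yes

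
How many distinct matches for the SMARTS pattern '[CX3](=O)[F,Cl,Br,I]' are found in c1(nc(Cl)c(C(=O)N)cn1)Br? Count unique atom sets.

[CX3](=O)[F,Cl,Br,I] is the SMARTS for an acyl halide: a carbonyl carbon bonded to a halogen.
The molecule has a chloro substituent, but the Cl is not on a carbonyl carbon; nothing else fits, so there are 0 matches.

0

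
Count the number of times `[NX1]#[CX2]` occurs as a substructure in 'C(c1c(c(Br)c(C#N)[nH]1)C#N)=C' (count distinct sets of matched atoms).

2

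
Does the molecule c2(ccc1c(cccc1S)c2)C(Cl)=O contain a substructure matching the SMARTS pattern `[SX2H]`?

The pattern [SX2H] describes an aliphatic sulfur with two connections, one being H — a thiol.
The molecule carries a thiol (-SH), whose atoms satisfy every constraint of the query, so the pattern matches.

Yes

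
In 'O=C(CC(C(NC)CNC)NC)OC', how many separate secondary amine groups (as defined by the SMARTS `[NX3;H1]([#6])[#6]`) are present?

3

[NX3;H1]([#6])[#6] is the SMARTS for a secondary amine: a trivalent nitrogen with one H, bonded to two carbons.
The molecule carries 3 separate instances of an N-methylamino group (-NHCH3) meeting every constraint; each maps to a distinct set of atoms, giving 3 matches.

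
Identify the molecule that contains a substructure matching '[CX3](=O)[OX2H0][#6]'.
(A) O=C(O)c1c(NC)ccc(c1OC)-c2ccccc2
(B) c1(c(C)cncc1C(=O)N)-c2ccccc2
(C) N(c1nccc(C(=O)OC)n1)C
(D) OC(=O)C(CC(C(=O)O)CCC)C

C

[CX3](=O)[OX2H0][#6] describes a carbonyl carbon bonded to an oxygen that is itself bonded to carbon (no H on that O) (an ester).
(A) has a carboxylic acid group (-C(=O)OH) but the singly-bonded O carries H (OX2H1, not H0).
(B) has a primary amide (-C(=O)NH2) but the carbonyl is bonded to N, not to an O-C linkage.
(C) contains a methyl-ester group (-C(=O)OCH3), which satisfies every atom and bond constraint.
(D) has a carboxylic acid group (-C(=O)OH) but the singly-bonded O carries H (OX2H1, not H0).
So the answer is (C).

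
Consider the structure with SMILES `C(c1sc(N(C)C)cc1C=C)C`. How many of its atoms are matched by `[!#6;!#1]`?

The query [!#6;!#1] means: not carbon and not hydrogen — any heteroatom.
Check the 12 heavy atoms by environment: 1× s (aromatic) → match; 4× c (aromatic) → no; 6× C → no; 1× N → match.
Summing the matching environments: 1 + 1 = 2 matching atoms.

2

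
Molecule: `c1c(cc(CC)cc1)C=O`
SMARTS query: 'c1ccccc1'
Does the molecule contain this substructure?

Yes

The pattern c1ccccc1 describes six aromatic carbons in a ring — a benzene ring.
The required atom environment is present in the molecule, so the pattern matches.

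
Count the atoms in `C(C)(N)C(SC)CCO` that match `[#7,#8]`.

2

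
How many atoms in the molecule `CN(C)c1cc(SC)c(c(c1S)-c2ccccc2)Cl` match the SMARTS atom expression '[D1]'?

The query [D1] means: atom with exactly one heavy-atom neighbour (degree 1).
Check the 19 heavy atoms by environment: 6× c (aromatic, D3) → no; 6× c (aromatic, D2) → no; 1× S (D2) → no; 3× C (D1) → match; 1× Cl (D1) → match; 1× S (D1) → match; 1× N (D3) → no.
Summing the matching environments: 3 + 1 + 1 = 5 matching atoms.

5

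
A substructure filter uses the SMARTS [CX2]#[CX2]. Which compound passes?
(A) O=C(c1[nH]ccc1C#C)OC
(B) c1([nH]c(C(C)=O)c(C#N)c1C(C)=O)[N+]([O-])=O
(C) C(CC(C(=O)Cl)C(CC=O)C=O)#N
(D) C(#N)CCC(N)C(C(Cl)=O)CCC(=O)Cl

A

[CX2]#[CX2] describes a carbon-carbon triple bond (an alkyne).
(A) contains an ethynyl group (-C#CH), which satisfies every atom and bond constraint.
(B) has a nitrile (-C#N) but the triple bond is C#N, not C#C.
(C) has a nitrile (-C#N) but the triple bond is C#N, not C#C.
(D) has a nitrile (-C#N) but the triple bond is C#N, not C#C.
So the answer is (A).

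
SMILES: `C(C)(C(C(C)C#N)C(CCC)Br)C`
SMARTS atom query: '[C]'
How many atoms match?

11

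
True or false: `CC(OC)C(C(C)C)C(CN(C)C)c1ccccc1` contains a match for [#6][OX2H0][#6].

True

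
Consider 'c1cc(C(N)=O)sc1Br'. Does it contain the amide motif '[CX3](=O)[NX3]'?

The pattern [CX3](=O)[NX3] describes a carbonyl carbon bonded to a trivalent nitrogen — an amide.
The molecule carries a primary amide (-C(=O)NH2), whose atoms satisfy every constraint of the query, so the pattern matches.

Yes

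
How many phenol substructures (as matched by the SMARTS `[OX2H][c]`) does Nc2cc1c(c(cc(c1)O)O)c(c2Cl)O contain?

[OX2H][c] is the SMARTS for a phenol: a hydroxyl oxygen attached to an aromatic carbon.
The molecule carries 3 separate instances of a hydroxyl group (-OH) meeting every constraint; each maps to a distinct set of atoms, giving 3 matches.

3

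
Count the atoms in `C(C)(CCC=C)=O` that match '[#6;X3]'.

Check the 7 heavy atoms by environment: 3× C (X4) → no; 3× C (X3) → match; 1× O (X1) → no.
That gives 3 matching atoms.

3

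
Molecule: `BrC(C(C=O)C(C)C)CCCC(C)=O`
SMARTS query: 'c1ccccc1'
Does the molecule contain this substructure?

No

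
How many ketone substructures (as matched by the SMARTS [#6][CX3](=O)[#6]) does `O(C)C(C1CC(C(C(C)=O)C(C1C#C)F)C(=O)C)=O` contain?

2

[#6][CX3](=O)[#6] is the SMARTS for a ketone: a carbonyl carbon (no H) flanked by two carbons.
The molecule carries 2 separate instances of an acetyl/ketone group (-C(=O)CH3) meeting every constraint; each maps to a distinct set of atoms, giving 2 matches.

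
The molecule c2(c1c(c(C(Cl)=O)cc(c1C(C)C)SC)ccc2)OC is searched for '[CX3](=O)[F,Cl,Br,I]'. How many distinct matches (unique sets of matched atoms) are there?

[CX3](=O)[F,Cl,Br,I] is the SMARTS for an acyl halide: a carbonyl carbon bonded to a halogen.
Exactly one fragment in the molecule meets all constraints, giving 1 match.

1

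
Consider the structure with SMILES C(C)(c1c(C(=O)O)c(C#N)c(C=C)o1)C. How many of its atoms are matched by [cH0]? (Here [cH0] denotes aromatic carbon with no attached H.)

4

The query [cH0] means: aromatic carbon with no attached hydrogen (substituted or ring-fusion).
Check the 15 heavy atoms by environment: 1× o (aromatic, H0) → no; 4× c (aromatic, H0) → match; 2× C (H0) → no; 1× O (H0) → no; 1× O (H1) → no; 2× C (H1) → no; 2× C (H3) → no; 1× N (H0) → no; 1× C (H2) → no.
That gives 4 matching atoms.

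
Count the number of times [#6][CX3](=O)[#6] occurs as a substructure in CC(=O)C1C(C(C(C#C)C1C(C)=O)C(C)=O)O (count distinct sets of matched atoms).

[#6][CX3](=O)[#6] is the SMARTS for a ketone: a carbonyl carbon (no H) flanked by two carbons.
The molecule carries 3 separate instances of an acetyl/ketone group (-C(=O)CH3) meeting every constraint; each maps to a distinct set of atoms, giving 3 matches.

3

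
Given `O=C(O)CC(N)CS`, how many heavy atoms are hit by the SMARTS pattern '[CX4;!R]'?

3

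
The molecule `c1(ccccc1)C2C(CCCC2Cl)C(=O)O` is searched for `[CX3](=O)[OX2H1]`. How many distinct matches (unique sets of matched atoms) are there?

[CX3](=O)[OX2H1] is the SMARTS for a carboxylic acid: an sp2 carbon double-bonded to O and single-bonded to an -OH oxygen.
Exactly one fragment in the molecule meets all constraints, giving 1 match.

1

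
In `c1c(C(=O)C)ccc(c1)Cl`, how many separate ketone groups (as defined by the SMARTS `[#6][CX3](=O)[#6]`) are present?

[#6][CX3](=O)[#6] is the SMARTS for a ketone: a carbonyl carbon (no H) flanked by two carbons.
Exactly one fragment in the molecule meets all constraints, giving 1 match.

1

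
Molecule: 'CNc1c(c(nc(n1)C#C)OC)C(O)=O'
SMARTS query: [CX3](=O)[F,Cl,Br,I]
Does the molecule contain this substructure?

The pattern [CX3](=O)[F,Cl,Br,I] describes a carbonyl carbon bonded to a halogen — an acyl halide.
The closest candidate here is a carboxylic acid group (-C(=O)OH), but the carbonyl is bonded to -OH, not to a halogen. No other fragment satisfies the full query, so there is no match.

No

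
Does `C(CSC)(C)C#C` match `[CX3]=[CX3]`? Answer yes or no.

The pattern [CX3]=[CX3] describes a non-aromatic C=C double bond between two sp2 carbons — an alkene.
The closest candidate here is an ethynyl group (-C#CH), but the C-C bond is a triple bond, not a double bond. No other fragment satisfies the full query, so there is no match.

No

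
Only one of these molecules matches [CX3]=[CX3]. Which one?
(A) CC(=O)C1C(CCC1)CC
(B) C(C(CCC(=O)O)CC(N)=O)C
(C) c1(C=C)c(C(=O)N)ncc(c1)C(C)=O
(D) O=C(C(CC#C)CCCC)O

[CX3]=[CX3] describes a non-aromatic C=C double bond between two sp2 carbons (an alkene).
(A) has an ethyl group (-CH2CH3) but its C-C bond is a single bond between CX4 carbons, not CX3=CX3.
(B) has an ethyl group (-CH2CH3) but its C-C bond is a single bond between CX4 carbons, not CX3=CX3.
(C) contains a vinyl group (-CH=CH2), which satisfies every atom and bond constraint.
(D) has an ethynyl group (-C#CH) but the C-C bond is a triple bond, not a double bond.
So the answer is (C).

C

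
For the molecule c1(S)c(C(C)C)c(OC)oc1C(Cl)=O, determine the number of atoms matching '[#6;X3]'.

The query [#6;X3] means: any carbon (aromatic or not) with three total connections.
Check the 14 heavy atoms by environment: 1× o (aromatic, X2) → no; 4× c (aromatic, X3) → match; 1× O (X2) → no; 4× C (X4) → no; 1× C (X3) → match; 1× O (X1) → no; 1× Cl (X1) → no; 1× S (X2) → no.
Summing the matching environments: 4 + 1 = 5 matching atoms.

5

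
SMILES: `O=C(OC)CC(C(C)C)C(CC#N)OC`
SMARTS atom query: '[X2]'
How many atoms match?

The query [X2] means: any atom with exactly two total connections (bonds + H).
Check the 15 heavy atoms by environment: 9× C (X4) → no; 1× C (X3) → no; 1× O (X1) → no; 2× O (X2) → match; 1× C (X2) → match; 1× N (X1) → no.
Summing the matching environments: 2 + 1 = 3 matching atoms.

3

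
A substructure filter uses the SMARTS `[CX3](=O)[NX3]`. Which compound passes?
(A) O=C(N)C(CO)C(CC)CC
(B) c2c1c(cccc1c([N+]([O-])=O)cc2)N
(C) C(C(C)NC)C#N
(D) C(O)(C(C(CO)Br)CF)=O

A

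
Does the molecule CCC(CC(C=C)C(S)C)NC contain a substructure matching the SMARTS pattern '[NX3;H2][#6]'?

No

The pattern [NX3;H2][#6] describes a trivalent nitrogen with two H attached to carbon — a primary amine.
The closest candidate here is an N-methylamino group (-NHCH3), but the nitrogen bears two carbons and only one H (H1), not H2. No other fragment satisfies the full query, so there is no match.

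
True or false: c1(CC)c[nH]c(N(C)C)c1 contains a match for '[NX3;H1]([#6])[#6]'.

False

The pattern [NX3;H1]([#6])[#6] describes a trivalent nitrogen with one H, bonded to two carbons — a secondary amine.
The closest candidate here is a dimethylamino group (-N(CH3)2), but the nitrogen has H0, not H1. No other fragment satisfies the full query, so there is no match.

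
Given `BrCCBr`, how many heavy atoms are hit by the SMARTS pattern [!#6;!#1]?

2

The query [!#6;!#1] means: not carbon and not hydrogen — any heteroatom.
Check the 4 heavy atoms by environment: 2× C → no; 2× Br → match.
That gives 2 matching atoms.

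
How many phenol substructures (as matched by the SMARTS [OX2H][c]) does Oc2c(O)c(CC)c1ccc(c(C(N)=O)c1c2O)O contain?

4

[OX2H][c] is the SMARTS for a phenol: a hydroxyl oxygen attached to an aromatic carbon.
The molecule carries 4 separate instances of a hydroxyl group (-OH) meeting every constraint; each maps to a distinct set of atoms, giving 4 matches.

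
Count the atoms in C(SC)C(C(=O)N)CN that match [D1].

4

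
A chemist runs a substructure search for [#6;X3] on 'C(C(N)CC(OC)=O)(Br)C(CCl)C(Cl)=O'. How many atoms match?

2

Check the 15 heavy atoms by environment: 6× C (X4) → no; 2× C (X3) → match; 2× O (X1) → no; 2× Cl (X1) → no; 1× N (X3) → no; 1× Br (X1) → no; 1× O (X2) → no.
That gives 2 matching atoms.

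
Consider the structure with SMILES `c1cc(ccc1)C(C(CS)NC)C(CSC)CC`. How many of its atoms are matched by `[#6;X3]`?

6

The query [#6;X3] means: any carbon (aromatic or not) with three total connections.
Check the 18 heavy atoms by environment: 9× C (X4) → no; 6× c (aromatic, X3) → match; 2× S (X2) → no; 1× N (X3) → no.
That gives 6 matching atoms.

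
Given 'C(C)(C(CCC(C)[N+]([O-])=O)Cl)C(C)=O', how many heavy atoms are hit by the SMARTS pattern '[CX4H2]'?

2

The query [CX4H2] means: sp3 carbon (X4) with exactly two hydrogens.
Check the 14 heavy atoms by environment: 3× C (H3, X4) → no; 3× C (H1, X4) → no; 2× C (H2, X4) → match; 1× Cl (H0, X1) → no; 1× N (charge +1, H0, X3) → no; 1× O (charge -1, H0, X1) → no; 2× O (H0, X1) → no; 1× C (H0, X3) → no.
That gives 2 matching atoms.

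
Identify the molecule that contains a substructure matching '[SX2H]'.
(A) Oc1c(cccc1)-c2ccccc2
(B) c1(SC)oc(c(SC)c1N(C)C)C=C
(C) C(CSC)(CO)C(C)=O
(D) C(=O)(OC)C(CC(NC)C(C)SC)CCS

D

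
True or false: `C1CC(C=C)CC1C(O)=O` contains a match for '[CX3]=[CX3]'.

True

The pattern [CX3]=[CX3] describes a non-aromatic C=C double bond between two sp2 carbons — an alkene.
The molecule carries a vinyl group (-CH=CH2), whose atoms satisfy every constraint of the query, so the pattern matches.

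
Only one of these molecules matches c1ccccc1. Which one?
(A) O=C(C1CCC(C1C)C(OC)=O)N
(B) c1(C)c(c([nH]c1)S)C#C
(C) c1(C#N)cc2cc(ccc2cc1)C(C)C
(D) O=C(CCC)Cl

C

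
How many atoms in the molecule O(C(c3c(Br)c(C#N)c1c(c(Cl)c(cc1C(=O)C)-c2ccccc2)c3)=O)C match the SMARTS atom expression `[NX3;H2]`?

The query [NX3;H2] means: aliphatic N with 3 total connections, two of them H — an -NH2 nitrogen (amine or amide).
Check the 27 heavy atoms by environment: 9× c (aromatic, H0, X3) → no; 7× c (aromatic, H1, X3) → no; 2× C (H0, X3) → no; 2× O (H0, X1) → no; 2× C (H3, X4) → no; 1× C (H0, X2) → no; 1× N (H0, X1) → no; 1× O (H0, X2) → no; 1× Br (H0, X1) → no; 1× Cl (H0, X1) → no.
No environment satisfies the query, so 0 matching atoms.

0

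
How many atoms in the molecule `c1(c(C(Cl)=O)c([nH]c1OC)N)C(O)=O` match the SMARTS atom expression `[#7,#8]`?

6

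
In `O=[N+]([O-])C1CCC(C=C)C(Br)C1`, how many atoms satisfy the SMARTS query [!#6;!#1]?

4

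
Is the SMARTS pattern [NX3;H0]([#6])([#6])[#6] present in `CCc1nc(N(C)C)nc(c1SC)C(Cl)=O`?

Yes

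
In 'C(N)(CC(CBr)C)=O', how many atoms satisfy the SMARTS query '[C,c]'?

5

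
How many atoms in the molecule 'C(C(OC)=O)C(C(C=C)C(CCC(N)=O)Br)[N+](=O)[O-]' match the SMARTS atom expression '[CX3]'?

4

The query [CX3] means: C with X3: aliphatic carbon with exactly 3 total connections.
Check the 19 heavy atoms by environment: 7× C (X4) → no; 4× C (X3) → match; 1× N (charge +1, X3) → no; 1× O (charge -1, X1) → no; 3× O (X1) → no; 1× Br (X1) → no; 1× N (X3) → no; 1× O (X2) → no.
That gives 4 matching atoms.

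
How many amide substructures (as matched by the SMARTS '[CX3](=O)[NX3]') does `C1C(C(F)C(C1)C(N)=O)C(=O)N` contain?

2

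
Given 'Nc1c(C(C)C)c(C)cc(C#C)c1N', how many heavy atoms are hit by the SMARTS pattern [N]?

2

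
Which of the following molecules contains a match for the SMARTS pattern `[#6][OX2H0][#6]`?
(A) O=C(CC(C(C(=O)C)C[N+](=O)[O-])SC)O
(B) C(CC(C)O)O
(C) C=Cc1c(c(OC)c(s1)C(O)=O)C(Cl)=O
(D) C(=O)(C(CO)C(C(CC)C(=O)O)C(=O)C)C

C

[#6][OX2H0][#6] describes an aliphatic oxygen bridging two carbons with no H on the oxygen (an ether).
(A) has a carboxylic acid group (-C(=O)OH) but the -OH oxygen has H1; the =O is OX1, not OX2.
(B) has a hydroxyl group (-OH) but the oxygen has H1, not H0 bridging two carbons.
(C) contains a methoxy ether (-OCH3), which satisfies every atom and bond constraint.
(D) has a hydroxyl group (-OH) but the oxygen has H1, not H0 bridging two carbons.
So the answer is (C).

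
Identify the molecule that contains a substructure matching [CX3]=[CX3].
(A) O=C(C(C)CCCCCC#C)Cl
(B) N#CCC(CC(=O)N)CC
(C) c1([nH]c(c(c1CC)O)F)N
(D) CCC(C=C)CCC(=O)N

[CX3]=[CX3] describes a non-aromatic C=C double bond between two sp2 carbons (an alkene).
(A) has an ethynyl group (-C#CH) but the C-C bond is a triple bond, not a double bond.
(B) has an ethyl group (-CH2CH3) but its C-C bond is a single bond between CX4 carbons, not CX3=CX3.
(C) has an ethyl group (-CH2CH3) but its C-C bond is a single bond between CX4 carbons, not CX3=CX3.
(D) contains a vinyl group (-CH=CH2), which satisfies every atom and bond constraint.
So the answer is (D).

D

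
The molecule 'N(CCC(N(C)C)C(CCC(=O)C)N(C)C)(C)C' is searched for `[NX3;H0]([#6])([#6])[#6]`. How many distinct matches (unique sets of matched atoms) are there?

3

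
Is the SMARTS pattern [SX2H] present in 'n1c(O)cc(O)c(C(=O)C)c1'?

No

The pattern [SX2H] describes an aliphatic sulfur with two connections, one being H — a thiol.
The closest candidate here is a hydroxyl group (-OH), but it is an -OH, not an -SH. No other fragment satisfies the full query, so there is no match.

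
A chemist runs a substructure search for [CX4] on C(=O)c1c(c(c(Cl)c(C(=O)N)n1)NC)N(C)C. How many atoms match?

3

The query [CX4] means: C with X4: aliphatic carbon with exactly 4 total connections (bonds + H).
Check the 17 heavy atoms by environment: 1× n (aromatic, X2) → no; 5× c (aromatic, X3) → no; 3× N (X3) → no; 3× C (X4) → match; 2× C (X3) → no; 2× O (X1) → no; 1× Cl (X1) → no.
That gives 3 matching atoms.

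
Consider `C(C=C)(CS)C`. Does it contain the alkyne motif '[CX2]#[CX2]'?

No

The pattern [CX2]#[CX2] describes a carbon-carbon triple bond — an alkyne.
The closest candidate here is a vinyl group (-CH=CH2), but the C=C is a double bond; both carbons are CX3, not CX2. No other fragment satisfies the full query, so there is no match.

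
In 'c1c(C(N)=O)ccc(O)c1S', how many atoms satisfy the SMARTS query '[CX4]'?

The query [CX4] means: C with X4: aliphatic carbon with exactly 4 total connections (bonds + H).
Check the 11 heavy atoms by environment: 6× c (aromatic, X3) → no; 1× S (X2) → no; 1× C (X3) → no; 1× O (X1) → no; 1× N (X3) → no; 1× O (X2) → no.
No environment satisfies the query, so 0 matching atoms.

0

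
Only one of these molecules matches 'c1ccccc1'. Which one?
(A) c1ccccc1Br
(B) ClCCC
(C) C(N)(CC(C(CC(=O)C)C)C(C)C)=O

A

c1ccccc1 describes six aromatic carbons in a ring (a benzene ring).
(A) contains the required atom environment, so the pattern matches.
(B) has a methyl group (-CH3) but no six-membered all-carbon aromatic ring is present.
(C) has a methyl group (-CH3) but no six-membered all-carbon aromatic ring is present.
So the answer is (A).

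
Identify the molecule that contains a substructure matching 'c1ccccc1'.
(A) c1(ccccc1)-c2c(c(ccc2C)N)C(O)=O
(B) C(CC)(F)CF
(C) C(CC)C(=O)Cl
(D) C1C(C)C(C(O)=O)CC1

A

c1ccccc1 describes six aromatic carbons in a ring (a benzene ring).
(A) contains a phenyl ring, which satisfies every atom and bond constraint.
(B) has a methyl group (-CH3) but no six-membered all-carbon aromatic ring is present.
(C) has a methyl group (-CH3) but no six-membered all-carbon aromatic ring is present.
(D) has a methyl group (-CH3) but no six-membered all-carbon aromatic ring is present.
So the answer is (A).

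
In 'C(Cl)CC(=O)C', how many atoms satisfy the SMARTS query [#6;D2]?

2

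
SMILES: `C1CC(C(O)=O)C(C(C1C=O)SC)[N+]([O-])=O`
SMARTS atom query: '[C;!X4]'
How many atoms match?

2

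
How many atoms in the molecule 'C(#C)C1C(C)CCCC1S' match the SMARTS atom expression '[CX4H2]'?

3

The query [CX4H2] means: sp3 carbon (X4) with exactly two hydrogens.
Check the 10 heavy atoms by environment: 3× C (H1, X4) → no; 3× C (H2, X4) → match; 1× C (H3, X4) → no; 1× C (H0, X2) → no; 1× C (H1, X2) → no; 1× S (H1, X2) → no.
That gives 3 matching atoms.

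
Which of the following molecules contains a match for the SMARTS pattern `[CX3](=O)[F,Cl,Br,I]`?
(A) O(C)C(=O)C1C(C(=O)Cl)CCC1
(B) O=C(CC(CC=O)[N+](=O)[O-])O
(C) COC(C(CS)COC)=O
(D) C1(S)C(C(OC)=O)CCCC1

[CX3](=O)[F,Cl,Br,I] describes a carbonyl carbon bonded to a halogen (an acyl halide).
(A) contains an acyl chloride (-C(=O)Cl), which satisfies every atom and bond constraint.
(B) has a carboxylic acid group (-C(=O)OH) but the carbonyl is bonded to -OH, not to a halogen.
(C) has a methyl-ester group (-C(=O)OCH3) but the carbonyl is bonded to -O-C, not to a halogen.
(D) has a methyl-ester group (-C(=O)OCH3) but the carbonyl is bonded to -O-C, not to a halogen.
So the answer is (A).

A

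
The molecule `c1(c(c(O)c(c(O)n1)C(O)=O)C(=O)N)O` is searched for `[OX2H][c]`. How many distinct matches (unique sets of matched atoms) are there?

[OX2H][c] is the SMARTS for a phenol: a hydroxyl oxygen attached to an aromatic carbon.
The molecule carries 3 separate instances of a hydroxyl group (-OH) meeting every constraint; each maps to a distinct set of atoms, giving 3 matches.

3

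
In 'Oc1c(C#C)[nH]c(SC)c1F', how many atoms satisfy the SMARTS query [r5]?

5

Check the 11 heavy atoms by environment: 1× n (aromatic, in 5-ring) → match; 4× c (aromatic, in 5-ring) → match; 1× O (acyclic) → no; 1× S (acyclic) → no; 3× C (acyclic) → no; 1× F (acyclic) → no.
Summing the matching environments: 1 + 4 = 5 matching atoms.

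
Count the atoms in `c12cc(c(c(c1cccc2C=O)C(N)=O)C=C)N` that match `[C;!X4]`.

The query [C;!X4] means: aliphatic carbon that does not have four total connections.
Check the 18 heavy atoms by environment: 10× c (aromatic, X3) → no; 4× C (X3) → match; 2× O (X1) → no; 2× N (X3) → no.
That gives 4 matching atoms.

4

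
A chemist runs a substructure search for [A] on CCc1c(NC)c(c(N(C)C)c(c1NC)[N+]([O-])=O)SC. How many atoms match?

The query [A] means: A matches any aliphatic (non-aromatic) heavy atom.
Check the 20 heavy atoms by environment: 6× c (aromatic) → no; 3× N → match; 7× C → match; 1× N (charge +1) → match; 1× O (charge -1) → match; 1× O → match; 1× S → match.
Summing the matching environments: 3 + 7 + 1 + 1 + 1 + 1 = 14 matching atoms.

14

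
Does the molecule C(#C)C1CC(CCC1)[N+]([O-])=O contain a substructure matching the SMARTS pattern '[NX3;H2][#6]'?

No

The pattern [NX3;H2][#6] describes a trivalent nitrogen with two H attached to carbon — a primary amine.
The closest candidate here is a nitro group (-[N+](=O)[O-]), but the nitrogen is [N+] with no H, not NX3H2. No other fragment satisfies the full query, so there is no match.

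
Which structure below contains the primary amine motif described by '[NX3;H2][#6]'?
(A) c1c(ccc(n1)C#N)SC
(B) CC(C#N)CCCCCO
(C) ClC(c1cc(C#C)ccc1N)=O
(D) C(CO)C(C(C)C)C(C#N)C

[NX3;H2][#6] describes a trivalent nitrogen with two H attached to carbon (a primary amine).
(A) has a nitrile (-C#N) but the nitrogen is NX1 (triple-bonded), not NX3 with two H.
(B) has a nitrile (-C#N) but the nitrogen is NX1 (triple-bonded), not NX3 with two H.
(C) contains a primary amino group (-NH2), which satisfies every atom and bond constraint.
(D) has a nitrile (-C#N) but the nitrogen is NX1 (triple-bonded), not NX3 with two H.
So the answer is (C).

C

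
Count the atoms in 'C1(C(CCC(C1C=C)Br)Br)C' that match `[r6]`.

6

Check the 11 heavy atoms by environment: 6× C (in 6-ring) → match; 2× Br (acyclic) → no; 3× C (acyclic) → no.
That gives 6 matching atoms.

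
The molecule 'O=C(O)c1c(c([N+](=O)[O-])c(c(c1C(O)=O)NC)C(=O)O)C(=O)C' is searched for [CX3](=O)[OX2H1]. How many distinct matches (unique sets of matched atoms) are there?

[CX3](=O)[OX2H1] is the SMARTS for a carboxylic acid: an sp2 carbon double-bonded to O and single-bonded to an -OH oxygen.
The molecule carries 3 separate instances of a carboxylic acid group (-C(=O)OH) meeting every constraint; each maps to a distinct set of atoms, giving 3 matches.

3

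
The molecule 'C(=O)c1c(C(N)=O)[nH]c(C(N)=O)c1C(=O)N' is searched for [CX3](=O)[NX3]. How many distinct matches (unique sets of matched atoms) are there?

3

[CX3](=O)[NX3] is the SMARTS for an amide: a carbonyl carbon bonded to a trivalent nitrogen.
The molecule carries 3 separate instances of a primary amide (-C(=O)NH2) meeting every constraint; each maps to a distinct set of atoms, giving 3 matches.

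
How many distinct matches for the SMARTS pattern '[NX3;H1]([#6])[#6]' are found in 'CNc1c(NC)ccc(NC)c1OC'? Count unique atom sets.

[NX3;H1]([#6])[#6] is the SMARTS for a secondary amine: a trivalent nitrogen with one H, bonded to two carbons.
The molecule carries 3 separate instances of an N-methylamino group (-NHCH3) meeting every constraint; each maps to a distinct set of atoms, giving 3 matches.

3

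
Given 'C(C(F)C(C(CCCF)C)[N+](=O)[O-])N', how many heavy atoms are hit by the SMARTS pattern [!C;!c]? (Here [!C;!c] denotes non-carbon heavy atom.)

Check the 14 heavy atoms by environment: 8× C → no; 1× N → match; 2× F → match; 1× N (charge +1) → match; 1× O (charge -1) → match; 1× O → match.
Summing the matching environments: 1 + 2 + 1 + 1 + 1 = 6 matching atoms.

6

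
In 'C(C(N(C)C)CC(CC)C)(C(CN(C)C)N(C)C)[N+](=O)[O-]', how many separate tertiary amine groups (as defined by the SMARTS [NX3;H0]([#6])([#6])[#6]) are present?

3

[NX3;H0]([#6])([#6])[#6] is the SMARTS for a tertiary amine: a trivalent nitrogen with no H, bonded to three carbons.
The molecule carries 3 separate instances of a dimethylamino group (-N(CH3)2) meeting every constraint; each maps to a distinct set of atoms, giving 3 matches.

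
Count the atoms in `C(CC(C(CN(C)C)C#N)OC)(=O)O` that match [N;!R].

2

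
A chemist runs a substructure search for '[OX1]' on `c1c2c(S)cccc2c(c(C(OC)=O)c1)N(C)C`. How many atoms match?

1

The query [OX1] means: aliphatic oxygen with one total connection — typically a carbonyl =O or an oxide.
Check the 18 heavy atoms by environment: 10× c (aromatic, X3) → no; 1× C (X3) → no; 1× O (X1) → match; 1× O (X2) → no; 3× C (X4) → no; 1× S (X2) → no; 1× N (X3) → no.
That gives 1 matching atom.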